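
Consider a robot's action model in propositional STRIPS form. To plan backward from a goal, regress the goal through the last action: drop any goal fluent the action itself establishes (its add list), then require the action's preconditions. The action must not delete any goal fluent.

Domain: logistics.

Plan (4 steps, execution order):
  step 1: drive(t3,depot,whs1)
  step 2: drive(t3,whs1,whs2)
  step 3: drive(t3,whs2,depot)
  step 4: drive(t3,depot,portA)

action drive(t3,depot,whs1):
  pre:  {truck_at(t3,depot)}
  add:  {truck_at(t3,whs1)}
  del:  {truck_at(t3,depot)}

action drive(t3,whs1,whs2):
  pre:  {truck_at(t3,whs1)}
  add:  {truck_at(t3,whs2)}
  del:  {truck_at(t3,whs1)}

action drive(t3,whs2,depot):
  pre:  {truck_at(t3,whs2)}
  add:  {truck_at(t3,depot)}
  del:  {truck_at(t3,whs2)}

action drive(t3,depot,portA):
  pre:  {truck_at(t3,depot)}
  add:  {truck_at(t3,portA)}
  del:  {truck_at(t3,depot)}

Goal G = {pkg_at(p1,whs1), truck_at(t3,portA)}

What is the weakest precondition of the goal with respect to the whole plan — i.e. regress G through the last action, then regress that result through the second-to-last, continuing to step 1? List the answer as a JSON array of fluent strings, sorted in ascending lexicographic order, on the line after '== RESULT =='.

Work backward from the goal:
  through step 4 (drive(t3,depot,portA)): drop {truck_at(t3,portA)}, keep {pkg_at(p1,whs1)}, require {truck_at(t3,depot)}
    → {pkg_at(p1,whs1), truck_at(t3,depot)}
  through step 3 (drive(t3,whs2,depot)): drop {truck_at(t3,depot)}, keep {pkg_at(p1,whs1)}, require {truck_at(t3,whs2)}
    → {pkg_at(p1,whs1), truck_at(t3,whs2)}
  through step 2 (drive(t3,whs1,whs2)): drop {truck_at(t3,whs2)}, keep {pkg_at(p1,whs1)}, require {truck_at(t3,whs1)}
    → {pkg_at(p1,whs1), truck_at(t3,whs1)}
  through step 1 (drive(t3,depot,whs1)): drop {truck_at(t3,whs1)}, keep {pkg_at(p1,whs1)}, require {truck_at(t3,depot)}
    → {pkg_at(p1,whs1), truck_at(t3,depot)}

== RESULT ==
["pkg_at(p1,whs1)", "truck_at(t3,depot)"]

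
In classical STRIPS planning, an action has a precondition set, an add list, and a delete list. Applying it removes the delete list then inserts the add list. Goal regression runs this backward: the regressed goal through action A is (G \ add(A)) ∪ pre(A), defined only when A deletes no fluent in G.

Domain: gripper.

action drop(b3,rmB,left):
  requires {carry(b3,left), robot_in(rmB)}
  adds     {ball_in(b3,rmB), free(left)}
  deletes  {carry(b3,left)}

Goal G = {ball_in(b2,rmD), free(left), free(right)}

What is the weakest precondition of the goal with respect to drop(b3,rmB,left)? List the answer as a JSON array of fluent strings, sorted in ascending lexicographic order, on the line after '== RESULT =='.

Regress:
  G ∩ del = {}  (empty — regression defined)
  G \ add = {ball_in(b2,rmD), free(left), free(right)} \ {ball_in(b3,rmB), free(left)} = {ball_in(b2,rmD), free(right)}
  ∪ pre   = {ball_in(b2,rmD), free(right)} ∪ {carry(b3,left), robot_in(rmB)}
          = {ball_in(b2,rmD), carry(b3,left), free(right), robot_in(rmB)}

== RESULT ==
["ball_in(b2,rmD)", "carry(b3,left)", "free(right)", "robot_in(rmB)"]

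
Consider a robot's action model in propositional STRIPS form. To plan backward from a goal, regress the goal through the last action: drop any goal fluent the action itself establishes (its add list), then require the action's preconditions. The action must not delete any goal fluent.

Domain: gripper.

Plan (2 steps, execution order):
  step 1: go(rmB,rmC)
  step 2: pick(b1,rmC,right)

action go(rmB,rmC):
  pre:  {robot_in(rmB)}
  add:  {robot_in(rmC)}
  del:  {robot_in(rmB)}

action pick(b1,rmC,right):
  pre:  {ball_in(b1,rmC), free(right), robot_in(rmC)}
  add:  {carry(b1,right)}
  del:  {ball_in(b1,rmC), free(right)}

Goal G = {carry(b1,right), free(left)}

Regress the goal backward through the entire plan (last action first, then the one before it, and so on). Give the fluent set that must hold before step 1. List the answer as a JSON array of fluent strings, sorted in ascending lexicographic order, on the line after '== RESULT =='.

Regress step by step:
  through step 2 (pick(b1,rmC,right)): drop {carry(b1,right)}, keep {free(left)}, require {ball_in(b1,rmC), free(right), robot_in(rmC)}
    → {ball_in(b1,rmC), free(left), free(right), robot_in(rmC)}
  through step 1 (go(rmB,rmC)): drop {robot_in(rmC)}, keep {ball_in(b1,rmC), free(left), free(right)}, require {robot_in(rmB)}
    → {ball_in(b1,rmC), free(left), free(right), robot_in(rmB)}

== RESULT ==
["ball_in(b1,rmC)", "free(left)", "free(right)", "robot_in(rmB)"]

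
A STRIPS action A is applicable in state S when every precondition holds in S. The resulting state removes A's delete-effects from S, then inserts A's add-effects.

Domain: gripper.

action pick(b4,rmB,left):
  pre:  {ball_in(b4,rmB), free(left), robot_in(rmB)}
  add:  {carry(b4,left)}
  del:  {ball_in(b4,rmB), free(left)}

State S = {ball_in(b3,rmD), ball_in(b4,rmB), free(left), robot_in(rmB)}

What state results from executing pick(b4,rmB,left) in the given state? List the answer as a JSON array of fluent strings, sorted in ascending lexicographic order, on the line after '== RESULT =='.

Compute (S \ del) ∪ add:
  pre ⊆ S: {ball_in(b4,rmB), free(left), robot_in(rmB)} ⊆ S  — applicable
  S \ del = {ball_in(b3,rmD), robot_in(rmB)}
  ∪ add   = {ball_in(b3,rmD), carry(b4,left), robot_in(rmB)}

== RESULT ==
["ball_in(b3,rmD)", "carry(b4,left)", "robot_in(rmB)"]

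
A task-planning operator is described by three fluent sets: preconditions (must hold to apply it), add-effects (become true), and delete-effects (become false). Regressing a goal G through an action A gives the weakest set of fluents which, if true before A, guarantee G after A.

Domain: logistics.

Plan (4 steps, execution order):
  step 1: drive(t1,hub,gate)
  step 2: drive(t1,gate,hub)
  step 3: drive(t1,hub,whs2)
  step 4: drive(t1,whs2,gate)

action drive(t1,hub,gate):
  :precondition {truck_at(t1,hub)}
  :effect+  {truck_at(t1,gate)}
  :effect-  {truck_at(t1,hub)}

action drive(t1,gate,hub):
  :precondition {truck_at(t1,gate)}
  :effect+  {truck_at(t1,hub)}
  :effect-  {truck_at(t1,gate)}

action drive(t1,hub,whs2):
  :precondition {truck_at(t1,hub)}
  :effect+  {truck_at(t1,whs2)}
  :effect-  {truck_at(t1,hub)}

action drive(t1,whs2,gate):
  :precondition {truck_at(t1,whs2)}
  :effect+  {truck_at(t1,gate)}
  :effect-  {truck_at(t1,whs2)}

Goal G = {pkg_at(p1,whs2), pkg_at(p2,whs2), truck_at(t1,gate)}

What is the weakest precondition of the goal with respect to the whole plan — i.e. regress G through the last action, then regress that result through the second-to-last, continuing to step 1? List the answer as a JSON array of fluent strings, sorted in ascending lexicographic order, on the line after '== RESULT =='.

Regress step by step:
  through step 4 (drive(t1,whs2,gate)): drop {truck_at(t1,gate)}, keep {pkg_at(p1,whs2), pkg_at(p2,whs2)}, require {truck_at(t1,whs2)}
    → {pkg_at(p1,whs2), pkg_at(p2,whs2), truck_at(t1,whs2)}
  through step 3 (drive(t1,hub,whs2)): drop {truck_at(t1,whs2)}, keep {pkg_at(p1,whs2), pkg_at(p2,whs2)}, require {truck_at(t1,hub)}
    → {pkg_at(p1,whs2), pkg_at(p2,whs2), truck_at(t1,hub)}
  through step 2 (drive(t1,gate,hub)): drop {truck_at(t1,hub)}, keep {pkg_at(p1,whs2), pkg_at(p2,whs2)}, require {truck_at(t1,gate)}
    → {pkg_at(p1,whs2), pkg_at(p2,whs2), truck_at(t1,gate)}
  through step 1 (drive(t1,hub,gate)): drop {truck_at(t1,gate)}, keep {pkg_at(p1,whs2), pkg_at(p2,whs2)}, require {truck_at(t1,hub)}
    → {pkg_at(p1,whs2), pkg_at(p2,whs2), truck_at(t1,hub)}

== RESULT ==
["pkg_at(p1,whs2)", "pkg_at(p2,whs2)", "truck_at(t1,hub)"]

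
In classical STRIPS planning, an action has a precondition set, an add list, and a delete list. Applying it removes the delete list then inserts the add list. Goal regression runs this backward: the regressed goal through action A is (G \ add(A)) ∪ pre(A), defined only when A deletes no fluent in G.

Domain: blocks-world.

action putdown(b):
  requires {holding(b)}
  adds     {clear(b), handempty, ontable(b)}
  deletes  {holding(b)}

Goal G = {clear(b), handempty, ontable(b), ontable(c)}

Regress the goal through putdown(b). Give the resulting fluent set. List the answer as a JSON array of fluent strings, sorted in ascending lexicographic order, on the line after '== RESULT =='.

Compute (G \ add) ∪ pre:
  G ∩ del = {}  (empty — regression defined)
  G \ add = {clear(b), handempty, ontable(b), ontable(c)} \ {clear(b), handempty, ontable(b)} = {ontable(c)}
  ∪ pre   = {ontable(c)} ∪ {holding(b)}
          = {holding(b), ontable(c)}

== RESULT ==
["holding(b)", "ontable(c)"]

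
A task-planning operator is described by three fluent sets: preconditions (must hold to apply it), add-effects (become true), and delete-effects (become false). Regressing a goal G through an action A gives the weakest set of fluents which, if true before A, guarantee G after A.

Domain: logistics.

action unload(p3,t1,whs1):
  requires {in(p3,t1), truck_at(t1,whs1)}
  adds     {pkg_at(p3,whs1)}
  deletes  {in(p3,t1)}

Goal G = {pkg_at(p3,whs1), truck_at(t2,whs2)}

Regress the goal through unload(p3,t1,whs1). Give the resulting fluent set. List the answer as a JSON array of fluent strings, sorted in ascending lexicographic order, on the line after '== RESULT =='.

Regress:
  G ∩ del = {}  (empty — regression defined)
  G \ add = {pkg_at(p3,whs1), truck_at(t2,whs2)} \ {pkg_at(p3,whs1)} = {truck_at(t2,whs2)}
  ∪ pre   = {truck_at(t2,whs2)} ∪ {in(p3,t1), truck_at(t1,whs1)}
          = {in(p3,t1), truck_at(t1,whs1), truck_at(t2,whs2)}

== RESULT ==
["in(p3,t1)", "truck_at(t1,whs1)", "truck_at(t2,whs2)"]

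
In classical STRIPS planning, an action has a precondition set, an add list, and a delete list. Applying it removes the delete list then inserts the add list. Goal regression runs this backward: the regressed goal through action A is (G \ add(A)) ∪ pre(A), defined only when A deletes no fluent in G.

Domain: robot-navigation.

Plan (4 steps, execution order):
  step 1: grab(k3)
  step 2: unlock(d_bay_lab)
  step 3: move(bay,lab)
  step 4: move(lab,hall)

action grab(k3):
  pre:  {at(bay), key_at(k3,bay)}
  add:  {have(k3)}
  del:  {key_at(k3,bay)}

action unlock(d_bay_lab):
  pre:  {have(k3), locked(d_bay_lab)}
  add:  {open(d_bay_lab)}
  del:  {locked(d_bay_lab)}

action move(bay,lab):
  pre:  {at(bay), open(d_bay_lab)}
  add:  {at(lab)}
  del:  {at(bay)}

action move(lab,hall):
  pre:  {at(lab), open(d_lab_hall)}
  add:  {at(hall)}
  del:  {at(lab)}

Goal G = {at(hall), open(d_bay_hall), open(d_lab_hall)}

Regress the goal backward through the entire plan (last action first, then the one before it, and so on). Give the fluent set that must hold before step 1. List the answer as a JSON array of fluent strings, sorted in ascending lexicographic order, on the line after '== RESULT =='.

Regress step by step:
  through step 4 (move(lab,hall)): drop {at(hall)}, keep {open(d_bay_hall), open(d_lab_hall)}, require {at(lab), open(d_lab_hall)}
    → {at(lab), open(d_bay_hall), open(d_lab_hall)}
  through step 3 (move(bay,lab)): drop {at(lab)}, keep {open(d_bay_hall), open(d_lab_hall)}, require {at(bay), open(d_bay_lab)}
    → {at(bay), open(d_bay_hall), open(d_bay_lab), open(d_lab_hall)}
  through step 2 (unlock(d_bay_lab)): drop {open(d_bay_lab)}, keep {at(bay), open(d_bay_hall), open(d_lab_hall)}, require {have(k3), locked(d_bay_lab)}
    → {at(bay), have(k3), locked(d_bay_lab), open(d_bay_hall), open(d_lab_hall)}
  through step 1 (grab(k3)): drop {have(k3)}, keep {at(bay), locked(d_bay_lab), open(d_bay_hall), open(d_lab_hall)}, require {at(bay), key_at(k3,bay)}
    → {at(bay), key_at(k3,bay), locked(d_bay_lab), open(d_bay_hall), open(d_lab_hall)}

== RESULT ==
["at(bay)", "key_at(k3,bay)", "locked(d_bay_lab)", "open(d_bay_hall)", "open(d_lab_hall)"]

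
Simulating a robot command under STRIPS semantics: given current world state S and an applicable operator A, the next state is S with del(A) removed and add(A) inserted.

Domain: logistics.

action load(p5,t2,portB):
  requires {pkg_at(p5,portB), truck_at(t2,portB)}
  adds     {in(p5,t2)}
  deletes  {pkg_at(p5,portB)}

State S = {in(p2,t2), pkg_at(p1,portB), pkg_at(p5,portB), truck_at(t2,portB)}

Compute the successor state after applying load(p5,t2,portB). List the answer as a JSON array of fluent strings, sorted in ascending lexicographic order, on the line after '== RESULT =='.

Progress:
  pre ⊆ S: {pkg_at(p5,portB), truck_at(t2,portB)} ⊆ S  — applicable
  S \ del = {in(p2,t2), pkg_at(p1,portB), truck_at(t2,portB)}
  ∪ add   = {in(p2,t2), in(p5,t2), pkg_at(p1,portB), truck_at(t2,portB)}

== RESULT ==
["in(p2,t2)", "in(p5,t2)", "pkg_at(p1,portB)", "truck_at(t2,portB)"]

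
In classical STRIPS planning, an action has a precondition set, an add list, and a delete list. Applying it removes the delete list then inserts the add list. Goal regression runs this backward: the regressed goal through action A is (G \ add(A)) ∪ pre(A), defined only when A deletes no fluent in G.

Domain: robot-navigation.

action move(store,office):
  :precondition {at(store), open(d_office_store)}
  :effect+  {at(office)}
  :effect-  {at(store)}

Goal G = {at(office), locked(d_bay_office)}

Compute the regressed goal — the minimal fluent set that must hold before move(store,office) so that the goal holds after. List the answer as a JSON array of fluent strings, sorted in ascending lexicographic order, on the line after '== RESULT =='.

Regress:
  G ∩ del = {}  (empty — regression defined)
  G \ add = {at(office), locked(d_bay_office)} \ {at(office)} = {locked(d_bay_office)}
  ∪ pre   = {locked(d_bay_office)} ∪ {at(store), open(d_office_store)}
          = {at(store), locked(d_bay_office), open(d_office_store)}

== RESULT ==
["at(store)", "locked(d_bay_office)", "open(d_office_store)"]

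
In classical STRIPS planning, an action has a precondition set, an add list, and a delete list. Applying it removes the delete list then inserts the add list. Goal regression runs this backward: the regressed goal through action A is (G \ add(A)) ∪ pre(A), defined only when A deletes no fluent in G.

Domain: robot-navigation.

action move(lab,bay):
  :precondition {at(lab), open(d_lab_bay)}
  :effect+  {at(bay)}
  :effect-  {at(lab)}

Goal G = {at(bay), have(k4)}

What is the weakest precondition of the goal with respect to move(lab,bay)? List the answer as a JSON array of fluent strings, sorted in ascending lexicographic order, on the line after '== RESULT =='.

Regress:
  G ∩ del = {}  (empty — regression defined)
  G \ add = {at(bay), have(k4)} \ {at(bay)} = {have(k4)}
  ∪ pre   = {have(k4)} ∪ {at(lab), open(d_lab_bay)}
          = {at(lab), have(k4), open(d_lab_bay)}

== RESULT ==
["at(lab)", "have(k4)", "open(d_lab_bay)"]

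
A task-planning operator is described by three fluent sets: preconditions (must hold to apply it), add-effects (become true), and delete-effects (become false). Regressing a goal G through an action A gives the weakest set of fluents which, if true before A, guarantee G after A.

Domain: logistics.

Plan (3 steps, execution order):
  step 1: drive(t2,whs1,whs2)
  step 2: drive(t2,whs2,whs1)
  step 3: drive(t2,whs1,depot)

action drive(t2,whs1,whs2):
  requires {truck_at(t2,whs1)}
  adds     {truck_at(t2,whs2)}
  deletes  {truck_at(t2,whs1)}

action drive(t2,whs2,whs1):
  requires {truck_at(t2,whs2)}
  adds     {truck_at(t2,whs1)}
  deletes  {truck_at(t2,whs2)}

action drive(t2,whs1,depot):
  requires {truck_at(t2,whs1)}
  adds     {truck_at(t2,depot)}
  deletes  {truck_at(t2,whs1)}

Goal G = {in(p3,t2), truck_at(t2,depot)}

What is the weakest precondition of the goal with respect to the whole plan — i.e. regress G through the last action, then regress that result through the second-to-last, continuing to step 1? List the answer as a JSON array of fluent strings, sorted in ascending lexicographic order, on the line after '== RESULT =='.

Work backward from the goal:
  through step 3 (drive(t2,whs1,depot)): drop {truck_at(t2,depot)}, keep {in(p3,t2)}, require {truck_at(t2,whs1)}
    → {in(p3,t2), truck_at(t2,whs1)}
  through step 2 (drive(t2,whs2,whs1)): drop {truck_at(t2,whs1)}, keep {in(p3,t2)}, require {truck_at(t2,whs2)}
    → {in(p3,t2), truck_at(t2,whs2)}
  through step 1 (drive(t2,whs1,whs2)): drop {truck_at(t2,whs2)}, keep {in(p3,t2)}, require {truck_at(t2,whs1)}
    → {in(p3,t2), truck_at(t2,whs1)}

== RESULT ==
["in(p3,t2)", "truck_at(t2,whs1)"]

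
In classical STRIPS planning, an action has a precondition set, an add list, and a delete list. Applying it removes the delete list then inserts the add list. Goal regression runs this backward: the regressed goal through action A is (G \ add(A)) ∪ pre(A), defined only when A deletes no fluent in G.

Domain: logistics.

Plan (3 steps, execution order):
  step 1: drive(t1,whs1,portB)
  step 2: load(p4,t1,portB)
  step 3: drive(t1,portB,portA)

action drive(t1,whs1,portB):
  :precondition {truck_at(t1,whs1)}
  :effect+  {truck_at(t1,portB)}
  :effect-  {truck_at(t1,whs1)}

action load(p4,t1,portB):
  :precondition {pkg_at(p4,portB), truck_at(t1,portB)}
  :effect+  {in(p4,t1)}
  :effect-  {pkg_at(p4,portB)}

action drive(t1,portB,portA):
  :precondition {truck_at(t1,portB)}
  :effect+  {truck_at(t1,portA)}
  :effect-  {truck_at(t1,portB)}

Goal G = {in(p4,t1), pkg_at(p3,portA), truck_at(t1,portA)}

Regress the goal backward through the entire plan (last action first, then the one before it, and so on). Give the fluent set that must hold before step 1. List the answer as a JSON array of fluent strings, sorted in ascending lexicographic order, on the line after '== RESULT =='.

Work backward from the goal:
  through step 3 (drive(t1,portB,portA)): drop {truck_at(t1,portA)}, keep {in(p4,t1), pkg_at(p3,portA)}, require {truck_at(t1,portB)}
    → {in(p4,t1), pkg_at(p3,portA), truck_at(t1,portB)}
  through step 2 (load(p4,t1,portB)): drop {in(p4,t1)}, keep {pkg_at(p3,portA), truck_at(t1,portB)}, require {pkg_at(p4,portB), truck_at(t1,portB)}
    → {pkg_at(p3,portA), pkg_at(p4,portB), truck_at(t1,portB)}
  through step 1 (drive(t1,whs1,portB)): drop {truck_at(t1,portB)}, keep {pkg_at(p3,portA), pkg_at(p4,portB)}, require {truck_at(t1,whs1)}
    → {pkg_at(p3,portA), pkg_at(p4,portB), truck_at(t1,whs1)}

== RESULT ==
["pkg_at(p3,portA)", "pkg_at(p4,portB)", "truck_at(t1,whs1)"]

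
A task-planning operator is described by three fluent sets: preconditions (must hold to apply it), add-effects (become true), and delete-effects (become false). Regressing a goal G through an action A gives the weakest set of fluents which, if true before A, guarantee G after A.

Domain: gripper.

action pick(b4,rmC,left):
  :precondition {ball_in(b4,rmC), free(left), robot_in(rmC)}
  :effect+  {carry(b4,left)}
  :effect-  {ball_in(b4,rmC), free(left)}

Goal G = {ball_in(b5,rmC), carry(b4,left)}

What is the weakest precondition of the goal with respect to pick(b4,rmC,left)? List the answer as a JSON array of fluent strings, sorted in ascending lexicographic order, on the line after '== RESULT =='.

Regress:
  G ∩ del = {}  (empty — regression defined)
  G \ add = {ball_in(b5,rmC), carry(b4,left)} \ {carry(b4,left)} = {ball_in(b5,rmC)}
  ∪ pre   = {ball_in(b5,rmC)} ∪ {ball_in(b4,rmC), free(left), robot_in(rmC)}
          = {ball_in(b4,rmC), ball_in(b5,rmC), free(left), robot_in(rmC)}

== RESULT ==
["ball_in(b4,rmC)", "ball_in(b5,rmC)", "free(left)", "robot_in(rmC)"]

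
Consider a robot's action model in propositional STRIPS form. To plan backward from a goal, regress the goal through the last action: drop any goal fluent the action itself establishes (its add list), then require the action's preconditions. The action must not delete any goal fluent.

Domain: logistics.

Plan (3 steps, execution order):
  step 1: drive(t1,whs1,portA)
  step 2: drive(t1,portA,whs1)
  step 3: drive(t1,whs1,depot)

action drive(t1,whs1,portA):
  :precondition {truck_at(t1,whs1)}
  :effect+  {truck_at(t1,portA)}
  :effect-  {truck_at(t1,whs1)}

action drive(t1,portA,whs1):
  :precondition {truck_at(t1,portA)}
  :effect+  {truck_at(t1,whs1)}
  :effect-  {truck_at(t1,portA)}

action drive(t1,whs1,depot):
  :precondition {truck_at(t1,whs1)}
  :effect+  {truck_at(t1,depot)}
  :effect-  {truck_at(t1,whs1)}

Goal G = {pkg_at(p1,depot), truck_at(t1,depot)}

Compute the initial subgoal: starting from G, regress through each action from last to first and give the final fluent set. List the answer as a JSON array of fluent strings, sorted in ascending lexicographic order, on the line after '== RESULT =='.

Regress step by step:
  through step 3 (drive(t1,whs1,depot)): drop {truck_at(t1,depot)}, keep {pkg_at(p1,depot)}, require {truck_at(t1,whs1)}
    → {pkg_at(p1,depot), truck_at(t1,whs1)}
  through step 2 (drive(t1,portA,whs1)): drop {truck_at(t1,whs1)}, keep {pkg_at(p1,depot)}, require {truck_at(t1,portA)}
    → {pkg_at(p1,depot), truck_at(t1,portA)}
  through step 1 (drive(t1,whs1,portA)): drop {truck_at(t1,portA)}, keep {pkg_at(p1,depot)}, require {truck_at(t1,whs1)}
    → {pkg_at(p1,depot), truck_at(t1,whs1)}

== RESULT ==
["pkg_at(p1,depot)", "truck_at(t1,whs1)"]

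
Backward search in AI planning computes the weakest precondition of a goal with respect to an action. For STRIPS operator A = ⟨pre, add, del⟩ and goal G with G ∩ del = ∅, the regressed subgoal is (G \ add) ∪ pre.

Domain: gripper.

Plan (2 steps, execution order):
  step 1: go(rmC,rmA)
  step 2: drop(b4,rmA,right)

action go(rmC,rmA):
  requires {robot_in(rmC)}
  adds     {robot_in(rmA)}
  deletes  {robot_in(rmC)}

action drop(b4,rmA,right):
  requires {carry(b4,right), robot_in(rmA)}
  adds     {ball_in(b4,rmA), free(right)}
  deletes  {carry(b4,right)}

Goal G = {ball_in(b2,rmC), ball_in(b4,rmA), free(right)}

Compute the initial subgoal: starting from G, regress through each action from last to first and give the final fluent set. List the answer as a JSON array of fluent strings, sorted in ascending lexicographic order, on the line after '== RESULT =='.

Work backward from the goal:
  through step 2 (drop(b4,rmA,right)): drop {ball_in(b4,rmA), free(right)}, keep {ball_in(b2,rmC)}, require {carry(b4,right), robot_in(rmA)}
    → {ball_in(b2,rmC), carry(b4,right), robot_in(rmA)}
  through step 1 (go(rmC,rmA)): drop {robot_in(rmA)}, keep {ball_in(b2,rmC), carry(b4,right)}, require {robot_in(rmC)}
    → {ball_in(b2,rmC), carry(b4,right), robot_in(rmC)}

== RESULT ==
["ball_in(b2,rmC)", "carry(b4,right)", "robot_in(rmC)"]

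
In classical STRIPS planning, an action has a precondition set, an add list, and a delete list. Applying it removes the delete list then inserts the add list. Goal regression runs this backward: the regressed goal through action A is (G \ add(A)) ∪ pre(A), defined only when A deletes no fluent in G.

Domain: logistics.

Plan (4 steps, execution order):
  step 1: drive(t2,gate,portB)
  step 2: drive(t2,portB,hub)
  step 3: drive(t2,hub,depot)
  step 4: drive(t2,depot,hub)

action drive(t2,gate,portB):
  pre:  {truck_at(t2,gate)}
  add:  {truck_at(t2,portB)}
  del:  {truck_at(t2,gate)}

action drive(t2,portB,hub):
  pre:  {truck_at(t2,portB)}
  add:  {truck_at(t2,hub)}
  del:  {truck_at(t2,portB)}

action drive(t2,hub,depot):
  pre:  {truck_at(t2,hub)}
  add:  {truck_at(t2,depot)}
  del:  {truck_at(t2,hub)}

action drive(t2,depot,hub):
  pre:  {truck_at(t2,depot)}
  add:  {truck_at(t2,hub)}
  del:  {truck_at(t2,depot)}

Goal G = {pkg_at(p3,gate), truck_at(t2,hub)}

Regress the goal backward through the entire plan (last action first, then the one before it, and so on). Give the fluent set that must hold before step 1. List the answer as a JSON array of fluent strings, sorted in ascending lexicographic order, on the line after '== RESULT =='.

Work backward from the goal:
  through step 4 (drive(t2,depot,hub)): drop {truck_at(t2,hub)}, keep {pkg_at(p3,gate)}, require {truck_at(t2,depot)}
    → {pkg_at(p3,gate), truck_at(t2,depot)}
  through step 3 (drive(t2,hub,depot)): drop {truck_at(t2,depot)}, keep {pkg_at(p3,gate)}, require {truck_at(t2,hub)}
    → {pkg_at(p3,gate), truck_at(t2,hub)}
  through step 2 (drive(t2,portB,hub)): drop {truck_at(t2,hub)}, keep {pkg_at(p3,gate)}, require {truck_at(t2,portB)}
    → {pkg_at(p3,gate), truck_at(t2,portB)}
  through step 1 (drive(t2,gate,portB)): drop {truck_at(t2,portB)}, keep {pkg_at(p3,gate)}, require {truck_at(t2,gate)}
    → {pkg_at(p3,gate), truck_at(t2,gate)}

== RESULT ==
["pkg_at(p3,gate)", "truck_at(t2,gate)"]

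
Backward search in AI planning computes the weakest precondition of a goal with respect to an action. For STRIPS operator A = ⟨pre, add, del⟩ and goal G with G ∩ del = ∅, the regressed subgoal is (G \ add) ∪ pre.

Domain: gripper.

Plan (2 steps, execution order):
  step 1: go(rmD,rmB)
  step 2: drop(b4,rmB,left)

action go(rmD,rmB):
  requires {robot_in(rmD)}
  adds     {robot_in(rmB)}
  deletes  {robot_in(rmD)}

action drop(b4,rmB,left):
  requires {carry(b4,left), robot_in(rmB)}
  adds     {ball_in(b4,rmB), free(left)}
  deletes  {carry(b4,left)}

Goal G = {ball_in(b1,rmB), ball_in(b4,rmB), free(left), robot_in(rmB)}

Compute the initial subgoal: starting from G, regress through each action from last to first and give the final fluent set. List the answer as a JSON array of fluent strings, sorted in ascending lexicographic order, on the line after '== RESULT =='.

Work backward from the goal:
  through step 2 (drop(b4,rmB,left)): drop {ball_in(b4,rmB), free(left)}, keep {ball_in(b1,rmB), robot_in(rmB)}, require {carry(b4,left), robot_in(rmB)}
    → {ball_in(b1,rmB), carry(b4,left), robot_in(rmB)}
  through step 1 (go(rmD,rmB)): drop {robot_in(rmB)}, keep {ball_in(b1,rmB), carry(b4,left)}, require {robot_in(rmD)}
    → {ball_in(b1,rmB), carry(b4,left), robot_in(rmD)}

== RESULT ==
["ball_in(b1,rmB)", "carry(b4,left)", "robot_in(rmD)"]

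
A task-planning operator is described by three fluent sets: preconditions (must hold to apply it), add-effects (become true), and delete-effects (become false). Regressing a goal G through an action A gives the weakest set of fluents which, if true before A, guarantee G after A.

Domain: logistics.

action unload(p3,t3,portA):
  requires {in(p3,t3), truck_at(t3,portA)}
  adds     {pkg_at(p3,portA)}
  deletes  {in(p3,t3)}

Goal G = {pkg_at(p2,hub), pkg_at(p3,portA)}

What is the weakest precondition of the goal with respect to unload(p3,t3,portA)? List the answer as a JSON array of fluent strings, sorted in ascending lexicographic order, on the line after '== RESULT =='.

Regress:
  G ∩ del = {}  (empty — regression defined)
  G \ add = {pkg_at(p2,hub), pkg_at(p3,portA)} \ {pkg_at(p3,portA)} = {pkg_at(p2,hub)}
  ∪ pre   = {pkg_at(p2,hub)} ∪ {in(p3,t3), truck_at(t3,portA)}
          = {in(p3,t3), pkg_at(p2,hub), truck_at(t3,portA)}

== RESULT ==
["in(p3,t3)", "pkg_at(p2,hub)", "truck_at(t3,portA)"]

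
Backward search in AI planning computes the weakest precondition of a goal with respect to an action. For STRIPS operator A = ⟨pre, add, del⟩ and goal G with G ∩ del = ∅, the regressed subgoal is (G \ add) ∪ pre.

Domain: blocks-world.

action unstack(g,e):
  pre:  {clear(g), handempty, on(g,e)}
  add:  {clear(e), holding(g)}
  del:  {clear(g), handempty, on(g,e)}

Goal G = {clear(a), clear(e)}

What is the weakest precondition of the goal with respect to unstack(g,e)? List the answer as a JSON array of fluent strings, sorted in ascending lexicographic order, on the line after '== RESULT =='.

Regress:
  G ∩ del = {}  (empty — regression defined)
  G \ add = {clear(a), clear(e)} \ {clear(e), holding(g)} = {clear(a)}
  ∪ pre   = {clear(a)} ∪ {clear(g), handempty, on(g,e)}
          = {clear(a), clear(g), handempty, on(g,e)}

== RESULT ==
["clear(a)", "clear(g)", "handempty", "on(g,e)"]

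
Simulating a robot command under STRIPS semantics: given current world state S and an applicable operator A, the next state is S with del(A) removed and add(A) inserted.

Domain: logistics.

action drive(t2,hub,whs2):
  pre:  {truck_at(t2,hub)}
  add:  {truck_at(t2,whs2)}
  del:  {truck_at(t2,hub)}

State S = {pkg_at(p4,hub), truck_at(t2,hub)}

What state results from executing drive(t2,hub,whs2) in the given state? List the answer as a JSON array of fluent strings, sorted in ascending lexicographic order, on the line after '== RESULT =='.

Compute (S \ del) ∪ add:
  pre ⊆ S: {truck_at(t2,hub)} ⊆ S  — applicable
  S \ del = {pkg_at(p4,hub)}
  ∪ add   = {pkg_at(p4,hub), truck_at(t2,whs2)}

== RESULT ==
["pkg_at(p4,hub)", "truck_at(t2,whs2)"]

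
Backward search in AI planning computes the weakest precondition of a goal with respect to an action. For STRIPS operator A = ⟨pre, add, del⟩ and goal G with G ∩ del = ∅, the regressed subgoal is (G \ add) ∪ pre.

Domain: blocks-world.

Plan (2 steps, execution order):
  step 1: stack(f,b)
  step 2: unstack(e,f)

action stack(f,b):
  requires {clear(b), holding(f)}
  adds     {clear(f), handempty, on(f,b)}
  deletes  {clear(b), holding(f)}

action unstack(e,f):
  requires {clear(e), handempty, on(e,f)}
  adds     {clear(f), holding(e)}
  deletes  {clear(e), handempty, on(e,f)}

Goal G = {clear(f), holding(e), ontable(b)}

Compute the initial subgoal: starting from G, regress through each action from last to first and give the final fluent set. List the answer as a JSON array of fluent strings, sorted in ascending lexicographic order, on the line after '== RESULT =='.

Work backward from the goal:
  through step 2 (unstack(e,f)): drop {clear(f), holding(e)}, keep {ontable(b)}, require {clear(e), handempty, on(e,f)}
    → {clear(e), handempty, on(e,f), ontable(b)}
  through step 1 (stack(f,b)): drop {handempty}, keep {clear(e), on(e,f), ontable(b)}, require {clear(b), holding(f)}
    → {clear(b), clear(e), holding(f), on(e,f), ontable(b)}

== RESULT ==
["clear(b)", "clear(e)", "holding(f)", "on(e,f)", "ontable(b)"]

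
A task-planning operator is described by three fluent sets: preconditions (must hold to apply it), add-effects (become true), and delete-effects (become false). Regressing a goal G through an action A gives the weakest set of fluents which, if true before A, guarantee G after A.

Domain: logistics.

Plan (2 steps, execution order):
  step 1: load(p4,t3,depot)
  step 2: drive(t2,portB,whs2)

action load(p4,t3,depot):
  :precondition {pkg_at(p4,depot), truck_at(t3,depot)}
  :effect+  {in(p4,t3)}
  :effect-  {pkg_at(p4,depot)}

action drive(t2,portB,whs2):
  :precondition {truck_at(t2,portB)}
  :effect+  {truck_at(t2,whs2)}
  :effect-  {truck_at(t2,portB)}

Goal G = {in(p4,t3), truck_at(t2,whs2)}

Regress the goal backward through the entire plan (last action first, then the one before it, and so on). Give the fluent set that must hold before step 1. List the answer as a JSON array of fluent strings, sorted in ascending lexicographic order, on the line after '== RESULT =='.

Regress step by step:
  through step 2 (drive(t2,portB,whs2)): drop {truck_at(t2,whs2)}, keep {in(p4,t3)}, require {truck_at(t2,portB)}
    → {in(p4,t3), truck_at(t2,portB)}
  through step 1 (load(p4,t3,depot)): drop {in(p4,t3)}, keep {truck_at(t2,portB)}, require {pkg_at(p4,depot), truck_at(t3,depot)}
    → {pkg_at(p4,depot), truck_at(t2,portB), truck_at(t3,depot)}

== RESULT ==
["pkg_at(p4,depot)", "truck_at(t2,portB)", "truck_at(t3,depot)"]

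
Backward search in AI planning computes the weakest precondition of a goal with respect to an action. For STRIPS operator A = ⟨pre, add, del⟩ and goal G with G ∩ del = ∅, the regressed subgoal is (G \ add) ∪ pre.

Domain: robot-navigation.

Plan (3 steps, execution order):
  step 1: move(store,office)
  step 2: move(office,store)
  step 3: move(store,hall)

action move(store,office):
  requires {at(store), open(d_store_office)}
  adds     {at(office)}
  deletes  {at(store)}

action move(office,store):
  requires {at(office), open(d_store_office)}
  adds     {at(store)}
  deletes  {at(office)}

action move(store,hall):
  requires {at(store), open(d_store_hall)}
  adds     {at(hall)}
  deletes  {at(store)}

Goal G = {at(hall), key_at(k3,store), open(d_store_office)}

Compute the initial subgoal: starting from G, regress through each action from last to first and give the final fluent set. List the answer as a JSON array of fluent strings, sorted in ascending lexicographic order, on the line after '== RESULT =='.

Regress step by step:
  through step 3 (move(store,hall)): drop {at(hall)}, keep {key_at(k3,store), open(d_store_office)}, require {at(store), open(d_store_hall)}
    → {at(store), key_at(k3,store), open(d_store_hall), open(d_store_office)}
  through step 2 (move(office,store)): drop {at(store)}, keep {key_at(k3,store), open(d_store_hall), open(d_store_office)}, require {at(office), open(d_store_office)}
    → {at(office), key_at(k3,store), open(d_store_hall), open(d_store_office)}
  through step 1 (move(store,office)): drop {at(office)}, keep {key_at(k3,store), open(d_store_hall), open(d_store_office)}, require {at(store), open(d_store_office)}
    → {at(store), key_at(k3,store), open(d_store_hall), open(d_store_office)}

== RESULT ==
["at(store)", "key_at(k3,store)", "open(d_store_hall)", "open(d_store_office)"]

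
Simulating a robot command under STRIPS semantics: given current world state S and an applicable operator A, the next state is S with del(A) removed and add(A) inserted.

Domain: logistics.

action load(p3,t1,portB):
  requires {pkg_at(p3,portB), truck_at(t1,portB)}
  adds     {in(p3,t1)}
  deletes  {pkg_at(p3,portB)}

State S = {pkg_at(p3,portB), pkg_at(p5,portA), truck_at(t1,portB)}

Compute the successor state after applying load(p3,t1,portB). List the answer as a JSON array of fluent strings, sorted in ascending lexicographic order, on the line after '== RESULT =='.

Progress:
  pre ⊆ S: {pkg_at(p3,portB), truck_at(t1,portB)} ⊆ S  — applicable
  S \ del = {pkg_at(p5,portA), truck_at(t1,portB)}
  ∪ add   = {in(p3,t1), pkg_at(p5,portA), truck_at(t1,portB)}

== RESULT ==
["in(p3,t1)", "pkg_at(p5,portA)", "truck_at(t1,portB)"]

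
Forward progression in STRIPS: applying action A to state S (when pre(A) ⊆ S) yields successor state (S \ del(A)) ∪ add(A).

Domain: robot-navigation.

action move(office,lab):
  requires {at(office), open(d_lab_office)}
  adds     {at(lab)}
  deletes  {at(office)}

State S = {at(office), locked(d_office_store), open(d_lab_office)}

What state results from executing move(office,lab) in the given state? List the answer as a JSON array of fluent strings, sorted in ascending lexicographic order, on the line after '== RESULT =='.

Progress:
  pre ⊆ S: {at(office), open(d_lab_office)} ⊆ S  — applicable
  S \ del = {locked(d_office_store), open(d_lab_office)}
  ∪ add   = {at(lab), locked(d_office_store), open(d_lab_office)}

== RESULT ==
["at(lab)", "locked(d_office_store)", "open(d_lab_office)"]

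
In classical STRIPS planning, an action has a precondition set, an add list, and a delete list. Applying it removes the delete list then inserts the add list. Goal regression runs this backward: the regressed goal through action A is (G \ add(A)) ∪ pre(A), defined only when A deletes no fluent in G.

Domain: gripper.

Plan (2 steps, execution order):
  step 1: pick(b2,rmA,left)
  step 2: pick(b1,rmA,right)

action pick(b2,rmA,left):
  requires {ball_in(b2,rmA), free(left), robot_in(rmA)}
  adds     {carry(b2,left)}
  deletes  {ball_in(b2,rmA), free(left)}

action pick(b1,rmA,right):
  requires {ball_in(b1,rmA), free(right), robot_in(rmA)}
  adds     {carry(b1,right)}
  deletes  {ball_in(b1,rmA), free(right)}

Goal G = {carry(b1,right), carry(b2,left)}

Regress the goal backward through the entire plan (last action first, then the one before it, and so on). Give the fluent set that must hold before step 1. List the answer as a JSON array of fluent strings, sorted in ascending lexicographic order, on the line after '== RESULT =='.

Regress step by step:
  through step 2 (pick(b1,rmA,right)): drop {carry(b1,right)}, keep {carry(b2,left)}, require {ball_in(b1,rmA), free(right), robot_in(rmA)}
    → {ball_in(b1,rmA), carry(b2,left), free(right), robot_in(rmA)}
  through step 1 (pick(b2,rmA,left)): drop {carry(b2,left)}, keep {ball_in(b1,rmA), free(right), robot_in(rmA)}, require {ball_in(b2,rmA), free(left), robot_in(rmA)}
    → {ball_in(b1,rmA), ball_in(b2,rmA), free(left), free(right), robot_in(rmA)}

== RESULT ==
["ball_in(b1,rmA)", "ball_in(b2,rmA)", "free(left)", "free(right)", "robot_in(rmA)"]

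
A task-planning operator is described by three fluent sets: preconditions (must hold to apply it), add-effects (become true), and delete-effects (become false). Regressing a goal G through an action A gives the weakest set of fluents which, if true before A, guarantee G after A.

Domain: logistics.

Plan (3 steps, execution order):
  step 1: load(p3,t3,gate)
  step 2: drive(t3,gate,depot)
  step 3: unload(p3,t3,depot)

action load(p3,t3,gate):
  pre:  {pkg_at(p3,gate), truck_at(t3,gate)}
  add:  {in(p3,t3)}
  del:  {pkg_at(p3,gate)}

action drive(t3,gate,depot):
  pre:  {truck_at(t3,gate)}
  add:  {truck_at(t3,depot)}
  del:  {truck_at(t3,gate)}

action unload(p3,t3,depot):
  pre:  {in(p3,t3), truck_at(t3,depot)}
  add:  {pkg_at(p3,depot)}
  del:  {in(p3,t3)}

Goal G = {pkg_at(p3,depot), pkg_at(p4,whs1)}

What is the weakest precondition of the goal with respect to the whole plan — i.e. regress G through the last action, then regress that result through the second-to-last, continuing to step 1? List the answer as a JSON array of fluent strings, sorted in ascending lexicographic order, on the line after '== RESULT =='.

Work backward from the goal:
  through step 3 (unload(p3,t3,depot)): drop {pkg_at(p3,depot)}, keep {pkg_at(p4,whs1)}, require {in(p3,t3), truck_at(t3,depot)}
    → {in(p3,t3), pkg_at(p4,whs1), truck_at(t3,depot)}
  through step 2 (drive(t3,gate,depot)): drop {truck_at(t3,depot)}, keep {in(p3,t3), pkg_at(p4,whs1)}, require {truck_at(t3,gate)}
    → {in(p3,t3), pkg_at(p4,whs1), truck_at(t3,gate)}
  through step 1 (load(p3,t3,gate)): drop {in(p3,t3)}, keep {pkg_at(p4,whs1), truck_at(t3,gate)}, require {pkg_at(p3,gate), truck_at(t3,gate)}
    → {pkg_at(p3,gate), pkg_at(p4,whs1), truck_at(t3,gate)}

== RESULT ==
["pkg_at(p3,gate)", "pkg_at(p4,whs1)", "truck_at(t3,gate)"]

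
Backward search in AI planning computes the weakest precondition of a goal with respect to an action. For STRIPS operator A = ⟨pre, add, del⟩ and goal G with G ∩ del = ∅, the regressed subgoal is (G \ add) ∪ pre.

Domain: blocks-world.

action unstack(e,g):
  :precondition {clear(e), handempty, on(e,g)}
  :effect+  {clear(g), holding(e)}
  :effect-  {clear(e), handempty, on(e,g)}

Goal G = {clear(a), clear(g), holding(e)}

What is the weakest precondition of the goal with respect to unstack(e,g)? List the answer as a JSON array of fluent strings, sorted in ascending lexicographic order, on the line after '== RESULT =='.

Compute (G \ add) ∪ pre:
  G ∩ del = {}  (empty — regression defined)
  G \ add = {clear(a), clear(g), holding(e)} \ {clear(g), holding(e)} = {clear(a)}
  ∪ pre   = {clear(a)} ∪ {clear(e), handempty, on(e,g)}
          = {clear(a), clear(e), handempty, on(e,g)}

== RESULT ==
["clear(a)", "clear(e)", "handempty", "on(e,g)"]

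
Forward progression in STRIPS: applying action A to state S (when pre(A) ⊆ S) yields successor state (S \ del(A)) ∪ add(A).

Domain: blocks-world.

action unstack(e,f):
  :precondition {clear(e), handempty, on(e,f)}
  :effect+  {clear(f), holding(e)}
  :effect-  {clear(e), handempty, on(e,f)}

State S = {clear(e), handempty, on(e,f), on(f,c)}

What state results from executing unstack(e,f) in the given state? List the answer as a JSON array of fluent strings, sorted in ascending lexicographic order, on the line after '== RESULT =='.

Compute (S \ del) ∪ add:
  pre ⊆ S: {clear(e), handempty, on(e,f)} ⊆ S  — applicable
  S \ del = {on(f,c)}
  ∪ add   = {clear(f), holding(e), on(f,c)}

== RESULT ==
["clear(f)", "holding(e)", "on(f,c)"]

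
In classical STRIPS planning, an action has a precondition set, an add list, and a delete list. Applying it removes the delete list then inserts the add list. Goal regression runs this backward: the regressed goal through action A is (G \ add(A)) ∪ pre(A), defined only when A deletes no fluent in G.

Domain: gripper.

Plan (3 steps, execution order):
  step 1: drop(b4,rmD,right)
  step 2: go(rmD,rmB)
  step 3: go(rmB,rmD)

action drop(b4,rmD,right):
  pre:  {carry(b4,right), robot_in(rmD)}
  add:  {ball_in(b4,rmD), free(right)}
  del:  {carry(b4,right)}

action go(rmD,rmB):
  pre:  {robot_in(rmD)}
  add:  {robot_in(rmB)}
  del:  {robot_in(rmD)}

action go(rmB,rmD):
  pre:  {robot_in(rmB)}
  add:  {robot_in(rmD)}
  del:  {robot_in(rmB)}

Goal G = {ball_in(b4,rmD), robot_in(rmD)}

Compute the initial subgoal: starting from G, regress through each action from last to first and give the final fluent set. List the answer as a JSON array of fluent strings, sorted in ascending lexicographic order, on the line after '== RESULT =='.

Work backward from the goal:
  through step 3 (go(rmB,rmD)): drop {robot_in(rmD)}, keep {ball_in(b4,rmD)}, require {robot_in(rmB)}
    → {ball_in(b4,rmD), robot_in(rmB)}
  through step 2 (go(rmD,rmB)): drop {robot_in(rmB)}, keep {ball_in(b4,rmD)}, require {robot_in(rmD)}
    → {ball_in(b4,rmD), robot_in(rmD)}
  through step 1 (drop(b4,rmD,right)): drop {ball_in(b4,rmD)}, keep {robot_in(rmD)}, require {carry(b4,right), robot_in(rmD)}
    → {carry(b4,right), robot_in(rmD)}

== RESULT ==
["carry(b4,right)", "robot_in(rmD)"]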